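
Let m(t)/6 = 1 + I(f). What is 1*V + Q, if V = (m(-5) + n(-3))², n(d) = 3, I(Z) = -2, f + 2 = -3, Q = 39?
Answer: 48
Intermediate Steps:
f = -5 (f = -2 - 3 = -5)
m(t) = -6 (m(t) = 6*(1 - 2) = 6*(-1) = -6)
V = 9 (V = (-6 + 3)² = (-3)² = 9)
1*V + Q = 1*9 + 39 = 9 + 39 = 48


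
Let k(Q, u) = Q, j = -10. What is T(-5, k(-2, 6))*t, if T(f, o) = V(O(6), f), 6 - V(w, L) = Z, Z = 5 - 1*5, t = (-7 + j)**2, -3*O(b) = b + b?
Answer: 1734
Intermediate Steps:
O(b) = -2*b/3 (O(b) = -(b + b)/3 = -2*b/3)
t = 289 (t = (-7 - 10)**2 = (-17)**2 = 289)
Z = 0 (Z = 5 - 5 = 0)
V(w, L) = 6 (V(w, L) = 6 - 1*0 = 6 + 0 = 6)
T(f, o) = 6
T(-5, k(-2, 6))*t = 6*289 = 1734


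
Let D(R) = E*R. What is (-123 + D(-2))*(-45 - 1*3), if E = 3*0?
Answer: 5904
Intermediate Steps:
E = 0
D(R) = 0 (D(R) = 0*R = 0)
(-123 + D(-2))*(-45 - 1*3) = (-123 + 0)*(-45 - 1*3) = -123*(-45 - 3) = -123*(-48) = 5904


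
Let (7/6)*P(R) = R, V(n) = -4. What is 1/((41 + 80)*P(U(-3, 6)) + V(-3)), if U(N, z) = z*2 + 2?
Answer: 1/1448 ≈ 0.00069061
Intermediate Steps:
U(N, z) = 2 + 2*z (U(N, z) = 2*z + 2 = 2 + 2*z)
P(R) = 6*R/7
1/((41 + 80)*P(U(-3, 6)) + V(-3)) = 1/((41 + 80)*(6*(2 + 2*6)/7) - 4) = 1/(121*(6*(2 + 12)/7) - 4) = 1/(121*((6/7)*14) - 4) = 1/(121*12 - 4) = 1/(1452 - 4) = 1/1448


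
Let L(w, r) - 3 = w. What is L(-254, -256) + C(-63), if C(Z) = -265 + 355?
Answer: -161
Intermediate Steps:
C(Z) = 90
L(w, r) = 3 + w
L(-254, -256) + C(-63) = (3 - 254) + 90 = -251 + 90 = -161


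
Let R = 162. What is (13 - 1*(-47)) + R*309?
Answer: 50118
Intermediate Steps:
(13 - 1*(-47)) + R*309 = (13 - 1*(-47)) + 162*309 = (13 + 47) + 50058 = 60 + 50058 = 50118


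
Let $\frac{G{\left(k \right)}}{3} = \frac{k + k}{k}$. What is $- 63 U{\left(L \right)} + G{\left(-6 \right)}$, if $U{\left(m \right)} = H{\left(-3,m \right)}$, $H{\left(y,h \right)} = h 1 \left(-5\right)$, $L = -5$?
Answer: $-1569$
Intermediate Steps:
$G{\left(k \right)} = 6$ ($G{\left(k \right)} = 3 \frac{k + k}{k} = 3 \frac{2 k}{k} = 3 \cdot 2 = 6$)
$H{\left(y,h \right)} = - 5 h$ ($H{\left(y,h \right)} = h \left(-5\right) = - 5 h$)
$U{\left(m \right)} = - 5 m$
$- 63 U{\left(L \right)} + G{\left(-6 \right)} = - 63 \left(\left(-5\right) \left(-5\right)\right) + 6 = \left(-63\right) 25 + 6 = -1575 + 6 = -1569$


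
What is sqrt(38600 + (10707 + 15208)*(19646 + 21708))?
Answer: 7*sqrt(21871990) ≈ 32737.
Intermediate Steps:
sqrt(38600 + (10707 + 15208)*(19646 + 21708)) = sqrt(38600 + 25915*41354) = sqrt(38600 + 1071688910) = sqrt(1071727510) = 7*sqrt(21871990)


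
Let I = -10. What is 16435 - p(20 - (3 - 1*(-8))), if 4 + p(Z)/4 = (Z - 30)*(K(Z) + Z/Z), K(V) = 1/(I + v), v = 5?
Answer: 82591/5 ≈ 16518.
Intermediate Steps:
K(V) = -1/5 (K(V) = 1/(-10 + 5) = 1/(-5) = -1/5)
p(Z) = -112 + 16*Z/5 (p(Z) = -16 + 4*((Z - 30)*(-1/5 + Z/Z)) = -16 + 4*((-30 + Z)*(-1/5 + 1)) = -16 + 4*((-30 + Z)*(4/5)) = -16 + 4*(-24 + 4*Z/5) = -16 + (-96 + 16*Z/5) = -112 + 16*Z/5)
16435 - p(20 - (3 - 1*(-8))) = 16435 - (-112 + 16*(20 - (3 - 1*(-8)))/5) = 16435 - (-112 + 16*(20 - (3 + 8))/5) = 16435 - (-112 + 16*(20 - 1*11)/5) = 16435 - (-112 + 16*(20 - 11)/5) = 16435 - (-112 + (16/5)*9) = 16435 - (-112 + 144/5) = 16435 - 1*(-416/5) = 16435 + 416/5 = 82591/5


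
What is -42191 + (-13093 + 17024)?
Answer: -38260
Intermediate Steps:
-42191 + (-13093 + 17024) = -42191 + 3931 = -38260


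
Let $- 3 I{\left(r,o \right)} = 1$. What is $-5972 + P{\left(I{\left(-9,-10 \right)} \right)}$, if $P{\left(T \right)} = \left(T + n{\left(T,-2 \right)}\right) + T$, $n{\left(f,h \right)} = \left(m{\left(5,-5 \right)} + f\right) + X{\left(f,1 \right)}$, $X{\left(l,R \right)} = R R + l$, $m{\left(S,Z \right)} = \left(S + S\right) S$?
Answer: $- \frac{17767}{3} \approx -5922.3$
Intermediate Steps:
$m{\left(S,Z \right)} = 2 S^{2}$ ($m{\left(S,Z \right)} = 2 S S = 2 S^{2}$)
$I{\left(r,o \right)} = - \frac{1}{3}$ ($I{\left(r,o \right)} = \left(- \frac{1}{3}\right) 1 = - \frac{1}{3}$)
$X{\left(l,R \right)} = l + R^{2}$ ($X{\left(l,R \right)} = R^{2} + l = l + R^{2}$)
$n{\left(f,h \right)} = 51 + 2 f$ ($n{\left(f,h \right)} = \left(2 \cdot 5^{2} + f\right) + \left(f + 1^{2}\right) = \left(2 \cdot 25 + f\right) + \left(f + 1\right) = \left(50 + f\right) + \left(1 + f\right) = 51 + 2 f$)
$P{\left(T \right)} = 51 + 4 T$ ($P{\left(T \right)} = \left(T + \left(51 + 2 T\right)\right) + T = \left(51 + 3 T\right) + T = 51 + 4 T$)
$-5972 + P{\left(I{\left(-9,-10 \right)} \right)} = -5972 + \left(51 + 4 \left(- \frac{1}{3}\right)\right) = -5972 + \left(51 - \frac{4}{3}\right) = -5972 + \frac{149}{3} = - \frac{17767}{3}$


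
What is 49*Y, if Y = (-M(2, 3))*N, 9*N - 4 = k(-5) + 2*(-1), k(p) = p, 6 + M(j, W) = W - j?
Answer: -245/3 ≈ -81.667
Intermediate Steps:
M(j, W) = -6 + W - j (M(j, W) = -6 + (W - j) = -6 + W - j)
N = -⅓ (N = 4/9 + (-5 + 2*(-1))/9 = 4/9 + (-5 - 2)/9 = 4/9 + (⅑)*(-7) = 4/9 - 7/9 = -⅓ ≈ -0.33333)
Y = -5/3 (Y = -(-6 + 3 - 1*2)*(-⅓) = -(-6 + 3 - 2)*(-⅓) = -1*(-5)*(-⅓) = 5*(-⅓) = -5/3 ≈ -1.6667)
49*Y = 49*(-5/3) = -245/3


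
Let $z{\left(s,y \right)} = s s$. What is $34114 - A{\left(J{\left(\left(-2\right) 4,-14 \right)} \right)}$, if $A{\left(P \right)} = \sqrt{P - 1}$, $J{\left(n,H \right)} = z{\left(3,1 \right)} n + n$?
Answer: $34114 - 9 i \approx 34114.0 - 9.0 i$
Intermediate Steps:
$z{\left(s,y \right)} = s^{2}$
$J{\left(n,H \right)} = 10 n$ ($J{\left(n,H \right)} = 3^{2} n + n = 9 n + n = 10 n$)
$A{\left(P \right)} = \sqrt{-1 + P}$
$34114 - A{\left(J{\left(\left(-2\right) 4,-14 \right)} \right)} = 34114 - \sqrt{-1 + 10 \left(\left(-2\right) 4\right)} = 34114 - \sqrt{-1 + 10 \left(-8\right)} = 34114 - \sqrt{-1 - 80} = 34114 - \sqrt{-81} = 34114 - 9 i$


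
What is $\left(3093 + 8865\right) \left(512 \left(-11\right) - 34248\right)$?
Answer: $-476885040$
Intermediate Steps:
$\left(3093 + 8865\right) \left(512 \left(-11\right) - 34248\right) = 11958 \left(-5632 - 34248\right) = 11958 \left(-39880\right) = -476885040$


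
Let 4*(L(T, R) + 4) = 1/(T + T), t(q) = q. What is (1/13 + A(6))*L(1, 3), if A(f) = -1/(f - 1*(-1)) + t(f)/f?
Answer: -2635/728 ≈ -3.6195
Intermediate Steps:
L(T, R) = -4 + 1/(8*T) (L(T, R) = -4 + 1/(4*(T + T)) = -4 + 1/(4*((2*T))) = -4 + (1/(2*T))/4 = -4 + 1/(8*T))
A(f) = 1 - 1/(1 + f) (A(f) = -1/(f - 1*(-1)) + f/f = -1/(f + 1) + 1 = -1/(1 + f) + 1 = 1 - 1/(1 + f))
(1/13 + A(6))*L(1, 3) = (1/13 + 6/(1 + 6))*(-4 + (1/8)/1) = (1/13 + 6/7)*(-4 + (1/8)*1) = (1/13 + 6*(1/7))*(-4 + 1/8) = (1/13 + 6/7)*(-31/8) = (85/91)*(-31/8) = -2635/728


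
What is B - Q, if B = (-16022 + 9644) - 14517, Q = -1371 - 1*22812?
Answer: 3288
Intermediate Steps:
Q = -24183 (Q = -1371 - 22812 = -24183)
B = -20895 (B = -6378 - 14517 = -20895)
B - Q = -20895 - 1*(-24183) = -20895 + 24183 = 3288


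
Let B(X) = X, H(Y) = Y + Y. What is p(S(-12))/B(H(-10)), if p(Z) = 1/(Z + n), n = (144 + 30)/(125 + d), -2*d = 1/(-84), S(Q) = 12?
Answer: -21001/5624880 ≈ -0.0037336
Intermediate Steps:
H(Y) = 2*Y
d = 1/168 (d = -1/2/(-84) = -1/2*(-1/84) = 1/168 ≈ 0.0059524)
n = 29232/21001 (n = (144 + 30)/(125 + 1/168) = 174/(21001/168) = 174*(168/21001) = 29232/21001 ≈ 1.3919)
p(Z) = 1/(29232/21001 + Z) (p(Z) = 1/(Z + 29232/21001) = 1/(29232/21001 + Z))
p(S(-12))/B(H(-10)) = (21001/(29232 + 21001*12))/((2*(-10))) = (21001/(29232 + 252012))/(-20) = (21001/281244)*(-1/20) = -21001/5624880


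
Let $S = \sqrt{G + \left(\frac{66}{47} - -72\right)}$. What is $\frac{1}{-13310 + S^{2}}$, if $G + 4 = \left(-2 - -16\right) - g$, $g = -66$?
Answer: $- \frac{47}{618548} \approx -7.5984 \cdot 10^{-5}$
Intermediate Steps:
$G = 76$ ($G = -4 - -80 = -4 + \left(\left(-2 + 16\right) + 66\right) = -4 + \left(14 + 66\right) = -4 + 80 = 76$)
$S = \frac{\sqrt{330034}}{47}$ ($S = \sqrt{76 + \left(\frac{66}{47} - -72\right)} = \sqrt{76 + \left(66 \cdot \frac{1}{47} + 72\right)} = \sqrt{76 + \left(\frac{66}{47} + 72\right)} = \sqrt{76 + \frac{3450}{47}} = \sqrt{\frac{7022}{47}} = \frac{\sqrt{330034}}{47} \approx 12.223$)
$\frac{1}{-13310 + S^{2}} = \frac{1}{-13310 + \left(\frac{\sqrt{330034}}{47}\right)^{2}} = \frac{1}{-13310 + \frac{7022}{47}} = \frac{1}{- \frac{618548}{47}} = - \frac{47}{618548}$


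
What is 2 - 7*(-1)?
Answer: 9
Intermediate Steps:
2 - 7*(-1) = 2 + 7 = 9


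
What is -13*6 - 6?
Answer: -84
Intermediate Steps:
-13*6 - 6 = -78 - 6 = -84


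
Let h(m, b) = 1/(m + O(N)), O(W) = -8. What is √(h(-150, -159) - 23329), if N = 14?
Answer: I*√582385314/158 ≈ 152.74*I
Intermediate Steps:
h(m, b) = 1/(-8 + m) (h(m, b) = 1/(m - 8) = 1/(-8 + m))
√(h(-150, -159) - 23329) = √(1/(-8 - 150) - 23329) = √(1/(-158) - 23329) = √(-1/158 - 23329) = √(-3685983/158) = I*√582385314/158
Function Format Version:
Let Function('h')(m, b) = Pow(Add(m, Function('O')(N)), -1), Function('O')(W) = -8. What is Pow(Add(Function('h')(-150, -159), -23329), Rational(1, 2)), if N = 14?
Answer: Mul(Rational(1, 158), I, Pow(582385314, Rational(1, 2))) ≈ Mul(152.74, I)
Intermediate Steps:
Function('h')(m, b) = Pow(Add(-8, m), -1) (Function('h')(m, b) = Pow(Add(m, -8), -1) = Pow(Add(-8, m), -1))
Pow(Add(Function('h')(-150, -159), -23329), Rational(1, 2)) = Pow(Add(Pow(Add(-8, -150), -1), -23329), Rational(1, 2)) = Pow(Add(Pow(-158, -1), -23329), Rational(1, 2)) = Pow(Add(Rational(-1, 158), -23329), Rational(1, 2)) = Pow(Rational(-3685983, 158), Rational(1, 2)) = Mul(Rational(1, 158), I, Pow(582385314, Rational(1, 2)))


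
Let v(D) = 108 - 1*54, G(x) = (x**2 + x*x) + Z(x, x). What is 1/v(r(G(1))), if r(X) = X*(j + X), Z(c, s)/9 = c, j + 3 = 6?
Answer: 1/54 ≈ 0.018519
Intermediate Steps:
j = 3 (j = -3 + 6 = 3)
Z(c, s) = 9*c
G(x) = 2*x**2 + 9*x (G(x) = (x**2 + x*x) + 9*x = (x**2 + x**2) + 9*x = 2*x**2 + 9*x)
r(X) = X*(3 + X)
v(D) = 54 (v(D) = 108 - 54 = 54)
1/v(r(G(1))) = 1/54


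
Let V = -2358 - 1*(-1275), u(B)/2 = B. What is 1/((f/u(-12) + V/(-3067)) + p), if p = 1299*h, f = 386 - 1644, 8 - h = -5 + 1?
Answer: 36804/575642891 ≈ 6.3936e-5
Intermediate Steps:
u(B) = 2*B
h = 12 (h = 8 - (-5 + 1) = 8 - 1*(-4) = 8 + 4 = 12)
V = -1083 (V = -2358 + 1275 = -1083)
f = -1258
p = 15588 (p = 1299*12 = 15588)
1/((f/u(-12) + V/(-3067)) + p) = 1/((-1258/(2*(-12)) - 1083/(-3067)) + 15588) = 1/((-1258/(-24) - 1083*(-1/3067)) + 15588) = 1/((-1258*(-1/24) + 1083/3067) + 15588) = 1/((629/12 + 1083/3067) + 15588) = 1/(1942139/36804 + 15588) = 1/(575642891/36804) = 36804/575642891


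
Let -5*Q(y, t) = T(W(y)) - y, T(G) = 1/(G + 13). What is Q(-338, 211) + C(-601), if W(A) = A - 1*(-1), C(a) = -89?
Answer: -253691/1620 ≈ -156.60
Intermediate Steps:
W(A) = 1 + A (W(A) = A + 1 = 1 + A)
T(G) = 1/(13 + G)
Q(y, t) = -1/(5*(14 + y)) + y/5 (Q(y, t) = -(1/(13 + (1 + y)) - y)/5 = -(1/(14 + y) - y)/5 = -1/(5*(14 + y)) + y/5)
Q(-338, 211) + C(-601) = (-1 - 338*(14 - 338))/(5*(14 - 338)) - 89 = (⅕)*(-1 - 338*(-324))/(-324) - 89 = (⅕)*(-1/324)*(-1 + 109512) - 89 = (⅕)*(-1/324)*109511 - 89 = -109511/1620 - 89 = -253691/1620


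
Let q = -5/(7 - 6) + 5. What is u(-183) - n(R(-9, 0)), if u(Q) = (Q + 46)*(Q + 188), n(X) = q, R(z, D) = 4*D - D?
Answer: -685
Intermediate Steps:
q = 0 (q = -5/1 + 5 = 1*(-5) + 5 = -5 + 5 = 0)
R(z, D) = 3*D
n(X) = 0
u(Q) = (46 + Q)*(188 + Q)
u(-183) - n(R(-9, 0)) = (8648 + (-183)**2 + 234*(-183)) - 1*0 = (8648 + 33489 - 42822) + 0 = -685 + 0 = -685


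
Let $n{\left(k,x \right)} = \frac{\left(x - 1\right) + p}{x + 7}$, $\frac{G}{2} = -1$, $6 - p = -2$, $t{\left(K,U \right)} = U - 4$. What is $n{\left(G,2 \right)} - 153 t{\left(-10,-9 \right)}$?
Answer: $1990$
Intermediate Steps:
$t{\left(K,U \right)} = -4 + U$ ($t{\left(K,U \right)} = U - 4 = -4 + U$)
$p = 8$ ($p = 6 - -2 = 6 + 2 = 8$)
$G = -2$ ($G = 2 \left(-1\right) = -2$)
$n{\left(k,x \right)} = 1$ ($n{\left(k,x \right)} = \frac{\left(x - 1\right) + 8}{x + 7} = \frac{\left(x - 1\right) + 8}{7 + x} = \frac{\left(-1 + x\right) + 8}{7 + x} = \frac{7 + x}{7 + x} = 1$)
$n{\left(G,2 \right)} - 153 t{\left(-10,-9 \right)} = 1 - 153 \left(-4 - 9\right) = 1 - -1989 = 1 + 1989 = 1990$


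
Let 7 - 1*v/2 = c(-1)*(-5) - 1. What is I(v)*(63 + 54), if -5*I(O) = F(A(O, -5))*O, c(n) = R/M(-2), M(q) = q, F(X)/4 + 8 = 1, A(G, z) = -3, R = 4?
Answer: -13104/5 ≈ -2620.8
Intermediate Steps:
F(X) = -28 (F(X) = -32 + 4*1 = -32 + 4 = -28)
c(n) = -2 (c(n) = 4/(-2) = 4*(-1/2) = -2)
v = -4 (v = 14 - 2*(-2*(-5) - 1) = 14 - 2*(10 - 1) = 14 - 2*9 = 14 - 18 = -4)
I(O) = 28*O/5 (I(O) = -(-28)*O/5 = 28*O/5)
I(v)*(63 + 54) = ((28/5)*(-4))*(63 + 54) = -112/5*117 = -13104/5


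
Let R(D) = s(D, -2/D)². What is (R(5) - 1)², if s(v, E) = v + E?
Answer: 254016/625 ≈ 406.43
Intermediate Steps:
s(v, E) = E + v
R(D) = (D - 2/D)² (R(D) = (-2/D + D)² = (D - 2/D)²)
(R(5) - 1)² = ((-2 + 5²)²/5² - 1)² = ((-2 + 25)²/25 - 1)² = ((1/25)*23² - 1)² = ((1/25)*529 - 1)² = (529/25 - 1)² = (504/25)² = 254016/625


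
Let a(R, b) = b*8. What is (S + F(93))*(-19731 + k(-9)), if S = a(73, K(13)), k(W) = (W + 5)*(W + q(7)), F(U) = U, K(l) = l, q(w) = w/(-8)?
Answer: -7758451/2 ≈ -3.8792e+6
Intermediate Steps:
q(w) = -w/8 (q(w) = w*(-1/8) = -w/8)
k(W) = (5 + W)*(-7/8 + W) (k(W) = (W + 5)*(W - 1/8*7) = (5 + W)*(W - 7/8) = (5 + W)*(-7/8 + W))
a(R, b) = 8*b
S = 104 (S = 8*13 = 104)
(S + F(93))*(-19731 + k(-9)) = (104 + 93)*(-19731 + (-35/8 + (-9)**2 + (33/8)*(-9))) = 197*(-19731 + (-35/8 + 81 - 297/8)) = 197*(-19731 + 79/2) = 197*(-39383/2) = -7758451/2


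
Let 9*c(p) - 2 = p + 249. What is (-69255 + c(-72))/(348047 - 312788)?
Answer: -27092/13797 ≈ -1.9636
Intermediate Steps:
c(p) = 251/9 + p/9 (c(p) = 2/9 + (p + 249)/9 = 2/9 + (249 + p)/9 = 2/9 + (83/3 + p/9) = 251/9 + p/9)
(-69255 + c(-72))/(348047 - 312788) = (-69255 + (251/9 + (1/9)*(-72)))/(348047 - 312788) = (-69255 + (251/9 - 8))/35259 = (-69255 + 179/9)*(1/35259) = -623116/9*1/35259 = -27092/13797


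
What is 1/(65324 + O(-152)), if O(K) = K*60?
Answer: 1/56204 ≈ 1.7792e-5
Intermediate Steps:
O(K) = 60*K
1/(65324 + O(-152)) = 1/(65324 + 60*(-152)) = 1/(65324 - 9120) = 1/56204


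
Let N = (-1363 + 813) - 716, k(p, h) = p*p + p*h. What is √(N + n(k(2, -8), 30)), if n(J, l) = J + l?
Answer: 4*I*√78 ≈ 35.327*I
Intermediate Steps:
k(p, h) = p² + h*p
N = -1266 (N = -550 - 716 = -1266)
√(N + n(k(2, -8), 30)) = √(-1266 + (2*(-8 + 2) + 30)) = √(-1266 + (2*(-6) + 30)) = √(-1266 + (-12 + 30)) = √(-1266 + 18) = √(-1248) = 4*I*√78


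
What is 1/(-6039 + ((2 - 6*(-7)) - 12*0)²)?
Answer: -1/4103 ≈ -0.00024372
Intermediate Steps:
1/(-6039 + ((2 - 6*(-7)) - 12*0)²) = 1/(-6039 + ((2 - 1*(-42)) + 0)²) = 1/(-6039 + ((2 + 42) + 0)²) = 1/(-6039 + (44 + 0)²) = 1/(-6039 + 44²) = 1/(-6039 + 1936) = 1/(-4103) = -1/4103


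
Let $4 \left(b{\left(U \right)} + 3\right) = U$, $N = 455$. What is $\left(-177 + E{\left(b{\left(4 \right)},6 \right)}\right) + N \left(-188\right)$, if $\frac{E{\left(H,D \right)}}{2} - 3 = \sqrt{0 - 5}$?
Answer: $-85711 + 2 i \sqrt{5} \approx -85711.0 + 4.4721 i$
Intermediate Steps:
$b{\left(U \right)} = -3 + \frac{U}{4}$
$E{\left(H,D \right)} = 6 + 2 i \sqrt{5}$ ($E{\left(H,D \right)} = 6 + 2 \sqrt{0 - 5} = 6 + 2 \sqrt{-5} = 6 + 2 i \sqrt{5}$)
$\left(-177 + E{\left(b{\left(4 \right)},6 \right)}\right) + N \left(-188\right) = \left(-177 + \left(6 + 2 i \sqrt{5}\right)\right) + 455 \left(-188\right) = \left(-171 + 2 i \sqrt{5}\right) - 85540 = -85711 + 2 i \sqrt{5}$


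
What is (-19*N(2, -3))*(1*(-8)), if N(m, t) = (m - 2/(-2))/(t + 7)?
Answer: 114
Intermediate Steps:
N(m, t) = (1 + m)/(7 + t) (N(m, t) = (m - 2*(-½))/(7 + t) = (m + 1)/(7 + t) = (1 + m)/(7 + t))
(-19*N(2, -3))*(1*(-8)) = (-19*(1 + 2)/(7 - 3))*(1*(-8)) = -19*3/4*(-8) = -19*¾*(-8) = -57/4*(-8) = 114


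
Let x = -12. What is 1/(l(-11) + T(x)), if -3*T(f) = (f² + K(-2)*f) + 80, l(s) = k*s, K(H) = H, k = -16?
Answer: 3/280 ≈ 0.010714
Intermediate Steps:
l(s) = -16*s
T(f) = -80/3 - f²/3 + 2*f/3 (T(f) = -((f² - 2*f) + 80)/3 = -(80 + f² - 2*f)/3 = -80/3 - f²/3 + 2*f/3)
1/(l(-11) + T(x)) = 1/(-16*(-11) + (-80/3 - ⅓*(-12)² + (⅔)*(-12))) = 1/(176 + (-80/3 - ⅓*144 - 8)) = 1/(176 + (-80/3 - 48 - 8)) = 1/(176 - 248/3) = 1/(280/3) = 3/280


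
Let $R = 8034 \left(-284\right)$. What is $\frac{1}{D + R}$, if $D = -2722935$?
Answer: $- \frac{1}{5004591} \approx -1.9982 \cdot 10^{-7}$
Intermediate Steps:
$R = -2281656$
$\frac{1}{D + R} = \frac{1}{-2722935 - 2281656} = \frac{1}{-5004591} = - \frac{1}{5004591}$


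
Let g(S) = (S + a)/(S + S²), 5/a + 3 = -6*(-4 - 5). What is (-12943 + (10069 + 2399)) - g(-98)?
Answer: -230277857/484806 ≈ -474.99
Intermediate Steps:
a = 5/51 (a = 5/(-3 - 6*(-4 - 5)) = 5/(-3 - 6*(-9)) = 5/(-3 + 54) = 5/51 ≈ 0.098039)
g(S) = (5/51 + S)/(S + S²) (g(S) = (S + 5/51)/(S + S²) = (5/51 + S)/(S + S²))
(-12943 + (10069 + 2399)) - g(-98) = (-12943 + (10069 + 2399)) - (5/51 - 98)/((-98)*(1 - 98)) = (-12943 + 12468) - (-1)*(-4993)/(98*(-97)*51) = -475 - (-1)*(-1)*(-4993)/(98*97*51) = -475 - 1*(-4993/484806) = -475 + 4993/484806 = -230277857/484806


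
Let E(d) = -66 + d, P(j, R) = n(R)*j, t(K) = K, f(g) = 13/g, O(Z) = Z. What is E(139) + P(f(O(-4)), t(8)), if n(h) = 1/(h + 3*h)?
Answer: 9331/128 ≈ 72.898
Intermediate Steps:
n(h) = 1/(4*h)
P(j, R) = j/(4*R) (P(j, R) = (1/(4*R))*j = j/(4*R))
E(139) + P(f(O(-4)), t(8)) = (-66 + 139) + (¼)*(13/(-4))/8 = 73 + (¼)*(13*(-¼))*(⅛) = 73 + (¼)*(-13/4)*(⅛) = 73 - 13/128 = 9331/128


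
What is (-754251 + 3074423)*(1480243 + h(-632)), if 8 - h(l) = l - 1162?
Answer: 3438599311740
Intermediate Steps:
h(l) = 1170 - l (h(l) = 8 - (l - 1162) = 8 - (-1162 + l) = 8 + (1162 - l) = 1170 - l)
(-754251 + 3074423)*(1480243 + h(-632)) = (-754251 + 3074423)*(1480243 + (1170 - 1*(-632))) = 2320172*(1480243 + (1170 + 632)) = 2320172*(1480243 + 1802) = 2320172*1482045 = 3438599311740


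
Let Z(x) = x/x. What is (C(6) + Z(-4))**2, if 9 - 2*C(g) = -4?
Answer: 225/4 ≈ 56.250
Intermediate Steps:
C(g) = 13/2 (C(g) = 9/2 - 1/2*(-4) = 9/2 + 2 = 13/2)
Z(x) = 1
(C(6) + Z(-4))**2 = (13/2 + 1)**2 = (15/2)**2 = 225/4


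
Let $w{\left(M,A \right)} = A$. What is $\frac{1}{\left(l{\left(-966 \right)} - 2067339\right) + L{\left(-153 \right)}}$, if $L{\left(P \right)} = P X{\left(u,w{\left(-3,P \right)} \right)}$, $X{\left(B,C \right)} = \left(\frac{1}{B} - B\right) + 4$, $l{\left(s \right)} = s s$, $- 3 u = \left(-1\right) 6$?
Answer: $- \frac{2}{2269131} \approx -8.8139 \cdot 10^{-7}$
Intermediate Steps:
$u = 2$ ($u = - \frac{\left(-1\right) 6}{3} = \left(- \frac{1}{3}\right) \left(-6\right) = 2$)
$l{\left(s \right)} = s^{2}$
$X{\left(B,C \right)} = 4 + \frac{1}{B} - B$
$L{\left(P \right)} = \frac{5 P}{2}$ ($L{\left(P \right)} = P \left(4 + \frac{1}{2} - 2\right) = P \frac{5}{2} = \frac{5 P}{2}$)
$\frac{1}{\left(l{\left(-966 \right)} - 2067339\right) + L{\left(-153 \right)}} = \frac{1}{\left(\left(-966\right)^{2} - 2067339\right) + \frac{5}{2} \left(-153\right)} = \frac{1}{\left(933156 - 2067339\right) - \frac{765}{2}} = \frac{1}{-1134183 - \frac{765}{2}} = \frac{1}{- \frac{2269131}{2}} = - \frac{2}{2269131}$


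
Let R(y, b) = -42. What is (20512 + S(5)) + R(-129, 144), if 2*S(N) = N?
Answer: 40945/2 ≈ 20473.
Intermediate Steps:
S(N) = N/2
(20512 + S(5)) + R(-129, 144) = (20512 + (½)*5) - 42 = (20512 + 5/2) - 42 = 41029/2 - 42 = 40945/2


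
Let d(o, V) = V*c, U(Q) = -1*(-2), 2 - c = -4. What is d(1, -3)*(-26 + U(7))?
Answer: 432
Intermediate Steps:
c = 6 (c = 2 - 1*(-4) = 2 + 4 = 6)
U(Q) = 2
d(o, V) = 6*V (d(o, V) = V*6 = 6*V)
d(1, -3)*(-26 + U(7)) = (6*(-3))*(-26 + 2) = -18*(-24) = 432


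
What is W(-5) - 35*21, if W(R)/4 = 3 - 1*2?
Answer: -731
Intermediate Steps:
W(R) = 4 (W(R) = 4*(3 - 1*2) = 4*(3 - 2) = 4*1 = 4)
W(-5) - 35*21 = 4 - 35*21 = 4 - 735 = -731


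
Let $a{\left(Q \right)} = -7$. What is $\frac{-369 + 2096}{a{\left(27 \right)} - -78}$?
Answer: $\frac{1727}{71} \approx 24.324$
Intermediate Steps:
$\frac{-369 + 2096}{a{\left(27 \right)} - -78} = \frac{-369 + 2096}{-7 - -78} = \frac{1727}{-7 + \left(108 - 30\right)} = \frac{1727}{-7 + 78} = \frac{1727}{71}$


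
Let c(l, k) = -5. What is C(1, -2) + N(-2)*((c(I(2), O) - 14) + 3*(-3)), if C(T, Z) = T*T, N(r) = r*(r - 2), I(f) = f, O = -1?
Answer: -223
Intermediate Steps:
N(r) = r*(-2 + r)
C(T, Z) = T²
C(1, -2) + N(-2)*((c(I(2), O) - 14) + 3*(-3)) = 1² + (-2*(-2 - 2))*((-5 - 14) + 3*(-3)) = 1 + (-2*(-4))*(-19 - 9) = 1 + 8*(-28) = 1 - 224 = -223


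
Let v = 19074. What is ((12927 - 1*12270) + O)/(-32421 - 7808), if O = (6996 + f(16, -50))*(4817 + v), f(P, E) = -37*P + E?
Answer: -151804071/40229 ≈ -3773.5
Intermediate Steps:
f(P, E) = E - 37*P
O = 151803414 (O = (6996 + (-50 - 37*16))*(4817 + 19074) = (6996 + (-50 - 592))*23891 = (6996 - 642)*23891 = 6354*23891 = 151803414)
((12927 - 1*12270) + O)/(-32421 - 7808) = ((12927 - 1*12270) + 151803414)/(-32421 - 7808) = ((12927 - 12270) + 151803414)/(-40229) = (657 + 151803414)*(-1/40229) = 151804071*(-1/40229) = -151804071/40229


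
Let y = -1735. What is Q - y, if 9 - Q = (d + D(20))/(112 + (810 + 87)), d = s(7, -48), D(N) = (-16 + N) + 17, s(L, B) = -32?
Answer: 1759707/1009 ≈ 1744.0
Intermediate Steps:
D(N) = 1 + N
d = -32
Q = 9092/1009 (Q = 9 - (-32 + (1 + 20))/(112 + (810 + 87)) = 9 - (-32 + 21)/(112 + 897) = 9 - (-11)/1009 = 9 - 1*(-11/1009) = 9 + 11/1009 = 9092/1009 ≈ 9.0109)
Q - y = 9092/1009 - 1*(-1735) = 9092/1009 + 1735 = 1759707/1009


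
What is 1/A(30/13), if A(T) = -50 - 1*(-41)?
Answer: -⅑ ≈ -0.11111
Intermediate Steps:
A(T) = -9 (A(T) = -50 + 41 = -9)
1/A(30/13) = 1/(-9) = -⅑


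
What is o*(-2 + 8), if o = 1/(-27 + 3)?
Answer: -1/4 ≈ -0.25000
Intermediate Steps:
o = -1/24 (o = 1/(-24) = -1/24 ≈ -0.041667)
o*(-2 + 8) = -(-2 + 8)/24 = -1/24*6 = -1/4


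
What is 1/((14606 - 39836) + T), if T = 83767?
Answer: 1/58537 ≈ 1.7083e-5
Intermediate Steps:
1/((14606 - 39836) + T) = 1/((14606 - 39836) + 83767) = 1/(-25230 + 83767) = 1/58537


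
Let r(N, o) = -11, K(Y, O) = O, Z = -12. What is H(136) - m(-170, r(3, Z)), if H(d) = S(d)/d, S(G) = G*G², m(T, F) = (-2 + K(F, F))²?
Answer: 18327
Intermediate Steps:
m(T, F) = (-2 + F)²
S(G) = G³
H(d) = d² (H(d) = d³/d = d²)
H(136) - m(-170, r(3, Z)) = 136² - (-2 - 11)² = 18496 - 1*(-13)² = 18496 - 1*169 = 18496 - 169 = 18327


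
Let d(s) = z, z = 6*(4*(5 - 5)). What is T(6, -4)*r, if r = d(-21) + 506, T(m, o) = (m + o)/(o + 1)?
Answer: -1012/3 ≈ -337.33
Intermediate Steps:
z = 0 (z = 6*(4*0) = 6*0 = 0)
T(m, o) = (m + o)/(1 + o)
d(s) = 0
r = 506 (r = 0 + 506 = 506)
T(6, -4)*r = ((6 - 4)/(1 - 4))*506 = (2/(-3))*506 = -⅓*2*506 = -⅔*506 = -1012/3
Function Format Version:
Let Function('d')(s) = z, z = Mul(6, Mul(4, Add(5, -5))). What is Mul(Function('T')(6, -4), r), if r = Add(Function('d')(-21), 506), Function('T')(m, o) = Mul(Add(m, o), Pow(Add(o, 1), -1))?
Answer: Rational(-1012, 3) ≈ -337.33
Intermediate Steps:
z = 0 (z = Mul(6, Mul(4, 0)) = Mul(6, 0) = 0)
Function('T')(m, o) = Mul(Pow(Add(1, o), -1), Add(m, o)) (Function('T')(m, o) = Mul(Add(m, o), Pow(Add(1, o), -1)) = Mul(Pow(Add(1, o), -1), Add(m, o)))
Function('d')(s) = 0
r = 506 (r = Add(0, 506) = 506)
Mul(Function('T')(6, -4), r) = Mul(Mul(Pow(Add(1, -4), -1), Add(6, -4)), 506) = Mul(Mul(Pow(-3, -1), 2), 506) = Mul(Mul(Rational(-1, 3), 2), 506) = Mul(Rational(-2, 3), 506) = Rational(-1012, 3)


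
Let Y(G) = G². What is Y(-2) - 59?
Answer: -55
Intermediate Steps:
Y(-2) - 59 = (-2)² - 59 = 4 - 59 = -55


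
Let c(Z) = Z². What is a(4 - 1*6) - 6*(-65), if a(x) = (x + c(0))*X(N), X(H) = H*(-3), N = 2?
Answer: 402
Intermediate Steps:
X(H) = -3*H
a(x) = -6*x (a(x) = (x + 0²)*(-3*2) = (x + 0)*(-6) = x*(-6) = -6*x)
a(4 - 1*6) - 6*(-65) = -6*(4 - 1*6) - 6*(-65) = -6*(4 - 6) + 390 = -6*(-2) + 390 = 12 + 390 = 402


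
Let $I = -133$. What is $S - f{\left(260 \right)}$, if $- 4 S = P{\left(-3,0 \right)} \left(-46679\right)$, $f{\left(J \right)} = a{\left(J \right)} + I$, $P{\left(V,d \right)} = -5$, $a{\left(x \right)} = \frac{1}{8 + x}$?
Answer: $- \frac{7800911}{134} \approx -58216.0$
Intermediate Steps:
$f{\left(J \right)} = -133 + \frac{1}{8 + J}$ ($f{\left(J \right)} = \frac{1}{8 + J} - 133 = -133 + \frac{1}{8 + J}$)
$S = - \frac{233395}{4}$ ($S = - \frac{\left(-5\right) \left(-46679\right)}{4} = \left(- \frac{1}{4}\right) 233395 = - \frac{233395}{4} \approx -58349.0$)
$S - f{\left(260 \right)} = - \frac{233395}{4} - \frac{-1063 - 34580}{8 + 260} = - \frac{233395}{4} - \frac{-1063 - 34580}{268} = - \frac{233395}{4} - \frac{1}{268} \left(-35643\right) = - \frac{233395}{4} - - \frac{35643}{268} = - \frac{233395}{4} + \frac{35643}{268} = - \frac{7800911}{134}$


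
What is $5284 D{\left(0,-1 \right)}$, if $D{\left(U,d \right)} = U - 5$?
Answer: $-26420$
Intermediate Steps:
$D{\left(U,d \right)} = -5 + U$
$5284 D{\left(0,-1 \right)} = 5284 \left(-5 + 0\right) = 5284 \left(-5\right) = -26420$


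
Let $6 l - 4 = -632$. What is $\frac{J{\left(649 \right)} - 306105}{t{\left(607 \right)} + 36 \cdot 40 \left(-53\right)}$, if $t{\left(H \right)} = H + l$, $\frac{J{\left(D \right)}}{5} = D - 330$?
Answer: $\frac{913530}{227453} \approx 4.0163$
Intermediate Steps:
$J{\left(D \right)} = -1650 + 5 D$ ($J{\left(D \right)} = 5 \left(D - 330\right) = 5 \left(-330 + D\right) = -1650 + 5 D$)
$l = - \frac{314}{3}$ ($l = \frac{2}{3} + \frac{1}{6} \left(-632\right) = \frac{2}{3} - \frac{316}{3} = - \frac{314}{3} \approx -104.67$)
$t{\left(H \right)} = - \frac{314}{3} + H$ ($t{\left(H \right)} = H - \frac{314}{3} = - \frac{314}{3} + H$)
$\frac{J{\left(649 \right)} - 306105}{t{\left(607 \right)} + 36 \cdot 40 \left(-53\right)} = \frac{\left(-1650 + 5 \cdot 649\right) - 306105}{\left(- \frac{314}{3} + 607\right) + 36 \cdot 40 \left(-53\right)} = \frac{\left(-1650 + 3245\right) - 306105}{\frac{1507}{3} + 1440 \left(-53\right)} = \frac{1595 - 306105}{\frac{1507}{3} - 76320} = - \frac{304510}{- \frac{227453}{3}} = \left(-304510\right) \left(- \frac{3}{227453}\right) = \frac{913530}{227453}$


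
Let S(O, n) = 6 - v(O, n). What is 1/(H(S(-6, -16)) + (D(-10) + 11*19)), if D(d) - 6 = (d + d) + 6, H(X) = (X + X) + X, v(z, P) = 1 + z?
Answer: 1/234 ≈ 0.0042735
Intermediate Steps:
S(O, n) = 5 - O (S(O, n) = 6 - (1 + O) = 6 + (-1 - O) = 5 - O)
H(X) = 3*X (H(X) = 2*X + X = 3*X)
D(d) = 12 + 2*d (D(d) = 6 + ((d + d) + 6) = 6 + (2*d + 6) = 6 + (6 + 2*d) = 12 + 2*d)
1/(H(S(-6, -16)) + (D(-10) + 11*19)) = 1/(3*(5 - 1*(-6)) + ((12 + 2*(-10)) + 11*19)) = 1/(3*(5 + 6) + ((12 - 20) + 209)) = 1/(3*11 + (-8 + 209)) = 1/(33 + 201) = 1/234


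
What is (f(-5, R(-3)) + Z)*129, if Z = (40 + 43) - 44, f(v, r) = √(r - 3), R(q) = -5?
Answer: 5031 + 258*I*√2 ≈ 5031.0 + 364.87*I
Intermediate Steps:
f(v, r) = √(-3 + r)
Z = 39 (Z = 83 - 44 = 39)
(f(-5, R(-3)) + Z)*129 = (√(-3 - 5) + 39)*129 = (√(-8) + 39)*129 = (2*I*√2 + 39)*129 = (39 + 2*I*√2)*129 = 5031 + 258*I*√2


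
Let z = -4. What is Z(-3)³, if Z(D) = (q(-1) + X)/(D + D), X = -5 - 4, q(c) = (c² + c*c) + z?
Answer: 1331/216 ≈ 6.1620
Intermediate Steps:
q(c) = -4 + 2*c² (q(c) = (c² + c*c) - 4 = (c² + c²) - 4 = 2*c² - 4 = -4 + 2*c²)
X = -9
Z(D) = -11/(2*D) (Z(D) = ((-4 + 2*(-1)²) - 9)/(D + D) = ((-4 + 2*1) - 9)/((2*D)) = ((-4 + 2) - 9)*(1/(2*D)) = (-2 - 9)*(1/(2*D)) = -11/(2*D))
Z(-3)³ = (-11/2/(-3))³ = (-11/2*(-⅓))³ = (11/6)³ = 1331/216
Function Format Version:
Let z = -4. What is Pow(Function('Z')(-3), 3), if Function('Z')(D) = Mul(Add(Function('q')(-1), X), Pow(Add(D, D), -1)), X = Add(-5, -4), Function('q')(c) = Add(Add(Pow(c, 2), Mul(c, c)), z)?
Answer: Rational(1331, 216) ≈ 6.1620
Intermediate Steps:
Function('q')(c) = Add(-4, Mul(2, Pow(c, 2))) (Function('q')(c) = Add(Add(Pow(c, 2), Mul(c, c)), -4) = Add(Add(Pow(c, 2), Pow(c, 2)), -4) = Add(Mul(2, Pow(c, 2)), -4) = Add(-4, Mul(2, Pow(c, 2))))
X = -9
Function('Z')(D) = Mul(Rational(-11, 2), Pow(D, -1)) (Function('Z')(D) = Mul(Add(Add(-4, Mul(2, Pow(-1, 2))), -9), Pow(Add(D, D), -1)) = Mul(Add(Add(-4, Mul(2, 1)), -9), Pow(Mul(2, D), -1)) = Mul(Add(Add(-4, 2), -9), Mul(Rational(1, 2), Pow(D, -1))) = Mul(Add(-2, -9), Mul(Rational(1, 2), Pow(D, -1))) = Mul(-11, Mul(Rational(1, 2), Pow(D, -1))) = Mul(Rational(-11, 2), Pow(D, -1)))
Pow(Function('Z')(-3), 3) = Pow(Mul(Rational(-11, 2), Pow(-3, -1)), 3) = Pow(Mul(Rational(-11, 2), Rational(-1, 3)), 3) = Pow(Rational(11, 6), 3) = Rational(1331, 216)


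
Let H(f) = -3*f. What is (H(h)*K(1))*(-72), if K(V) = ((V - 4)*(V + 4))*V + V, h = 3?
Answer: -9072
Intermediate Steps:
K(V) = V + V*(-4 + V)*(4 + V) (K(V) = ((-4 + V)*(4 + V))*V + V = V*(-4 + V)*(4 + V) + V = V + V*(-4 + V)*(4 + V))
(H(h)*K(1))*(-72) = ((-3*3)*(1*(-15 + 1**2)))*(-72) = -9*(-15 + 1)*(-72) = -9*(-14)*(-72) = 126*(-72) = -9072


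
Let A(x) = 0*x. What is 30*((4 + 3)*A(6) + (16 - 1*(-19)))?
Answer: 1050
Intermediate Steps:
A(x) = 0
30*((4 + 3)*A(6) + (16 - 1*(-19))) = 30*((4 + 3)*0 + (16 - 1*(-19))) = 30*(7*0 + (16 + 19)) = 30*(0 + 35) = 30*35 = 1050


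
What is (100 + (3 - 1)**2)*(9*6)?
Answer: 5616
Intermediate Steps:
(100 + (3 - 1)**2)*(9*6) = (100 + 2**2)*54 = (100 + 4)*54 = 104*54 = 5616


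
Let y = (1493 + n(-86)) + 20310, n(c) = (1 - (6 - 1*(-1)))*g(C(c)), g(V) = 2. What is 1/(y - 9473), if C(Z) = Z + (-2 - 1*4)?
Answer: 1/12318 ≈ 8.1182e-5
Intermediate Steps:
C(Z) = -6 + Z (C(Z) = Z + (-2 - 4) = Z - 6 = -6 + Z)
n(c) = -12 (n(c) = (1 - (6 - 1*(-1)))*2 = (1 - (6 + 1))*2 = (1 - 1*7)*2 = (1 - 7)*2 = -6*2 = -12)
y = 21791 (y = (1493 - 12) + 20310 = 1481 + 20310 = 21791)
1/(y - 9473) = 1/(21791 - 9473) = 1/12318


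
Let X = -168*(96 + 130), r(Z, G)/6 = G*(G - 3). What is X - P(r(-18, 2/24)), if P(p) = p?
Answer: -911197/24 ≈ -37967.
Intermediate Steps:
r(Z, G) = 6*G*(-3 + G) (r(Z, G) = 6*(G*(G - 3)) = 6*(G*(-3 + G)) = 6*G*(-3 + G))
X = -37968 (X = -168*226 = -37968)
X - P(r(-18, 2/24)) = -37968 - 6*2/24*(-3 + 2/24) = -37968 - 6*2*(1/24)*(-3 + 2*(1/24)) = -37968 - 6*(-3 + 1/12)/12 = -37968 - 6*(-35)/(12*12) = -37968 - 1*(-35/24) = -37968 + 35/24 = -911197/24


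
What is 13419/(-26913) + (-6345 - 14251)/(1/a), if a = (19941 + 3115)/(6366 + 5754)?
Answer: -532504452107/13591065 ≈ -39181.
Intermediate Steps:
a = 2882/1515 (a = 23056/12120 = 23056*(1/12120) = 2882/1515 ≈ 1.9023)
13419/(-26913) + (-6345 - 14251)/(1/a) = 13419/(-26913) + (-6345 - 14251)/(1/(2882/1515)) = 13419*(-1/26913) - 20596/1515/2882 = -4473/8971 - 20596*2882/1515 = -4473/8971 - 59357672/1515 = -532504452107/13591065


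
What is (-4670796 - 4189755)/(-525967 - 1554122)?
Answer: 2953517/693363 ≈ 4.2597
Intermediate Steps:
(-4670796 - 4189755)/(-525967 - 1554122) = -8860551/(-2080089) = -8860551*(-1/2080089) = 2953517/693363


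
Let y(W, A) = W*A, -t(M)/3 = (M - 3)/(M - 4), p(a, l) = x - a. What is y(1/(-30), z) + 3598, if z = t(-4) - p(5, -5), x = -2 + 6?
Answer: 863533/240 ≈ 3598.1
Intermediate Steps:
x = 4
p(a, l) = 4 - a
t(M) = -3*(-3 + M)/(-4 + M) (t(M) = -3*(M - 3)/(M - 4) = -3*(-3 + M)/(-4 + M))
z = -13/8 (z = 3*(3 - 1*(-4))/(-4 - 4) - (4 - 1*5) = 3*(3 + 4)/(-8) - (4 - 5) = 3*(-⅛)*7 - 1*(-1) = -21/8 + 1 = -13/8 ≈ -1.6250)
y(W, A) = A*W
y(1/(-30), z) + 3598 = -13/8/(-30) + 3598 = -13/8*(-1/30) + 3598 = 13/240 + 3598 = 863533/240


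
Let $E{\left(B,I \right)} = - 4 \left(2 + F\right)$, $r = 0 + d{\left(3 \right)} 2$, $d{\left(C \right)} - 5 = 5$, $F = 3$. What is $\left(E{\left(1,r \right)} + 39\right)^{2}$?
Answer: $361$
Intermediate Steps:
$d{\left(C \right)} = 10$ ($d{\left(C \right)} = 5 + 5 = 10$)
$r = 20$ ($r = 0 + 10 \cdot 2 = 0 + 20 = 20$)
$E{\left(B,I \right)} = -20$ ($E{\left(B,I \right)} = - 4 \left(2 + 3\right) = \left(-4\right) 5 = -20$)
$\left(E{\left(1,r \right)} + 39\right)^{2} = \left(-20 + 39\right)^{2} = 19^{2} = 361$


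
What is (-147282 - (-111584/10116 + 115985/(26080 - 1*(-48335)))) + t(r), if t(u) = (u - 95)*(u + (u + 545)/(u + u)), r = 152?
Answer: -27798305399333/200741904 ≈ -1.3848e+5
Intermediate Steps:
t(u) = (-95 + u)*(u + (545 + u)/(2*u)) (t(u) = (-95 + u)*(u + (545 + u)/((2*u))) = (-95 + u)*(u + (545 + u)*(1/(2*u))) = (-95 + u)*(u + (545 + u)/(2*u)))
(-147282 - (-111584/10116 + 115985/(26080 - 1*(-48335)))) + t(r) = (-147282 - (-111584/10116 + 115985/(26080 - 1*(-48335)))) + (225 + 152² - 51775/2/152 - 189/2*152) = (-147282 - (-111584*1/10116 + 115985/(26080 + 48335))) + (225 + 23104 - 51775/2*1/152 - 14364) = (-147282 - (-27896/2529 + 115985/74415)) + (225 + 23104 - 2725/16 - 14364) = (-147282 - (-27896/2529 + 115985*(1/74415))) + 140715/16 = (-147282 - (-27896/2529 + 23197/14883)) + 140715/16 = (-147282 - 1*(-118836985/12546369)) + 140715/16 = (-147282 + 118836985/12546369) + 140715/16 = -1847735482073/12546369 + 140715/16 = -27798305399333/200741904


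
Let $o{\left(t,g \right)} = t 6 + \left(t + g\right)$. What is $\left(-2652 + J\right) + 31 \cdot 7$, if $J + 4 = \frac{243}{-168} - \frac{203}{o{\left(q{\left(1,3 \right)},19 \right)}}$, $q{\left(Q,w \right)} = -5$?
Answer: $- \frac{271909}{112} \approx -2427.8$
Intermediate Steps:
$o{\left(t,g \right)} = g + 7 t$ ($o{\left(t,g \right)} = 6 t + \left(g + t\right) = g + 7 t$)
$J = \frac{811}{112}$ ($J = -4 - \left(\frac{81}{56} + \frac{203}{19 + 7 \left(-5\right)}\right) = -4 - \left(\frac{81}{56} + \frac{203}{19 - 35}\right) = -4 - \left(\frac{81}{56} + \frac{203}{-16}\right) = -4 - - \frac{1259}{112} = -4 + \left(- \frac{81}{56} + \frac{203}{16}\right) = -4 + \frac{1259}{112} = \frac{811}{112} \approx 7.2411$)
$\left(-2652 + J\right) + 31 \cdot 7 = \left(-2652 + \frac{811}{112}\right) + 31 \cdot 7 = - \frac{296213}{112} + 217 = - \frac{271909}{112}$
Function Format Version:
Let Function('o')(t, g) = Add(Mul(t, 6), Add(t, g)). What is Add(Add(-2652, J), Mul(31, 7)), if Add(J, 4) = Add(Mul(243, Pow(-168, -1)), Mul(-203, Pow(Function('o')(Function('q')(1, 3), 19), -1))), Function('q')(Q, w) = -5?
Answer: Rational(-271909, 112) ≈ -2427.8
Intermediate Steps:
Function('o')(t, g) = Add(g, Mul(7, t)) (Function('o')(t, g) = Add(Mul(6, t), Add(g, t)) = Add(g, Mul(7, t)))
J = Rational(811, 112) (J = Add(-4, Add(Mul(243, Pow(-168, -1)), Mul(-203, Pow(Add(19, Mul(7, -5)), -1)))) = Add(-4, Add(Mul(243, Rational(-1, 168)), Mul(-203, Pow(Add(19, -35), -1)))) = Add(-4, Add(Rational(-81, 56), Mul(-203, Pow(-16, -1)))) = Add(-4, Add(Rational(-81, 56), Mul(-203, Rational(-1, 16)))) = Add(-4, Add(Rational(-81, 56), Rational(203, 16))) = Add(-4, Rational(1259, 112)) = Rational(811, 112) ≈ 7.2411)
Add(Add(-2652, J), Mul(31, 7)) = Add(Add(-2652, Rational(811, 112)), Mul(31, 7)) = Add(Rational(-296213, 112), 217) = Rational(-271909, 112)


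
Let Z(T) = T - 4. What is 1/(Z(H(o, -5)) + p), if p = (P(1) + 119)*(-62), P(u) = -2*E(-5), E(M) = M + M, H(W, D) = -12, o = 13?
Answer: -1/8634 ≈ -0.00011582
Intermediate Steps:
E(M) = 2*M
P(u) = 20 (P(u) = -4*(-5) = -2*(-10) = 20)
Z(T) = -4 + T
p = -8618 (p = (20 + 119)*(-62) = 139*(-62) = -8618)
1/(Z(H(o, -5)) + p) = 1/((-4 - 12) - 8618) = 1/(-16 - 8618) = 1/(-8634) = -1/8634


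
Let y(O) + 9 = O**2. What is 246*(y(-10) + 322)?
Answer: 101598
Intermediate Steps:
y(O) = -9 + O**2
246*(y(-10) + 322) = 246*((-9 + (-10)**2) + 322) = 246*((-9 + 100) + 322) = 246*(91 + 322) = 246*413 = 101598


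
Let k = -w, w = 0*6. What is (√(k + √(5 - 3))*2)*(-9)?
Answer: -18*2^(¼) ≈ -21.406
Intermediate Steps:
w = 0
k = 0 (k = -1*0 = 0)
(√(k + √(5 - 3))*2)*(-9) = (√(0 + √(5 - 3))*2)*(-9) = (√(0 + √2)*2)*(-9) = (√(√2)*2)*(-9) = (2^(¼)*2)*(-9) = (2*2^(¼))*(-9) = -18*2^(¼)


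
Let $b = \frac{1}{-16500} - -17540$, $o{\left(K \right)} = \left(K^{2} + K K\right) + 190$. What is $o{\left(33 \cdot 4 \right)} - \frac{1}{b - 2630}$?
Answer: $\frac{8619873518462}{246014999} \approx 35038.0$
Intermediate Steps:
$o{\left(K \right)} = 190 + 2 K^{2}$ ($o{\left(K \right)} = \left(K^{2} + K^{2}\right) + 190 = 2 K^{2} + 190 = 190 + 2 K^{2}$)
$b = \frac{289409999}{16500}$ ($b = - \frac{1}{16500} + 17540 = \frac{289409999}{16500} \approx 17540.0$)
$o{\left(33 \cdot 4 \right)} - \frac{1}{b - 2630} = \left(190 + 2 \left(33 \cdot 4\right)^{2}\right) - \frac{1}{\frac{289409999}{16500} - 2630} = \left(190 + 2 \cdot 132^{2}\right) - \frac{1}{\frac{246014999}{16500}} = \left(190 + 2 \cdot 17424\right) - \frac{16500}{246014999} = \left(190 + 34848\right) - \frac{16500}{246014999} = 35038 - \frac{16500}{246014999} = \frac{8619873518462}{246014999}$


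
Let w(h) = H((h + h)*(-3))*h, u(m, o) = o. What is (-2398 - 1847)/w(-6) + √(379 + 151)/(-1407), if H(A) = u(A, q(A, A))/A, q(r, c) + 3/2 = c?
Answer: 16980/23 - √530/1407 ≈ 738.24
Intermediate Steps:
q(r, c) = -3/2 + c
H(A) = (-3/2 + A)/A
w(h) = ¼ + h (w(h) = ((-3/2 + (h + h)*(-3))/(((h + h)*(-3))))*h = ((-3/2 + (2*h)*(-3))/(((2*h)*(-3))))*h = ((-3/2 - 6*h)/((-6*h)))*h = ((-1/(6*h))*(-3/2 - 6*h))*h = (-(-3/2 - 6*h)/(6*h))*h = ¼ + h)
(-2398 - 1847)/w(-6) + √(379 + 151)/(-1407) = (-2398 - 1847)/(¼ - 6) + √(379 + 151)/(-1407) = -4245/(-23/4) + √530*(-1/1407) = -4245*(-4/23) - √530/1407 = 16980/23 - √530/1407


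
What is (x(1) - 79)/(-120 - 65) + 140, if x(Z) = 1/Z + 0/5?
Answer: 25978/185 ≈ 140.42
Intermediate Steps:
x(Z) = 1/Z (x(Z) = 1/Z + 0*(⅕) = 1/Z + 0 = 1/Z)
(x(1) - 79)/(-120 - 65) + 140 = (1/1 - 79)/(-120 - 65) + 140 = (1 - 79)/(-185) + 140 = -78*(-1/185) + 140 = 78/185 + 140 = 25978/185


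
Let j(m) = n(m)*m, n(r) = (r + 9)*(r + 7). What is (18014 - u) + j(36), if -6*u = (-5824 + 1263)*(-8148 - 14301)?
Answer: 34305311/2 ≈ 1.7153e+7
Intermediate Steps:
u = -34129963/2 (u = -(-5824 + 1263)*(-8148 - 14301)/6 = -(-4561)*(-22449)/6 = -⅙*102389889 = -34129963/2 ≈ -1.7065e+7)
n(r) = (7 + r)*(9 + r) (n(r) = (9 + r)*(7 + r) = (7 + r)*(9 + r))
j(m) = m*(63 + m² + 16*m) (j(m) = (63 + m² + 16*m)*m = m*(63 + m² + 16*m))
(18014 - u) + j(36) = (18014 - 1*(-34129963/2)) + 36*(63 + 36² + 16*36) = (18014 + 34129963/2) + 36*(63 + 1296 + 576) = 34165991/2 + 36*1935 = 34165991/2 + 69660 = 34305311/2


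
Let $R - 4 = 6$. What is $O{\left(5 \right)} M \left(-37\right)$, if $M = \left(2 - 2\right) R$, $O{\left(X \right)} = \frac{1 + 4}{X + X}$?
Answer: $0$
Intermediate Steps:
$R = 10$ ($R = 4 + 6 = 10$)
$O{\left(X \right)} = \frac{5}{2 X}$
$M = 0$ ($M = \left(2 - 2\right) 10 = 0 \cdot 10 = 0$)
$O{\left(5 \right)} M \left(-37\right) = \frac{5}{2 \cdot 5} \cdot 0 \left(-37\right) = \frac{5}{2} \cdot \frac{1}{5} \cdot 0 \left(-37\right) = \frac{1}{2} \cdot 0 \left(-37\right) = 0 \left(-37\right) = 0$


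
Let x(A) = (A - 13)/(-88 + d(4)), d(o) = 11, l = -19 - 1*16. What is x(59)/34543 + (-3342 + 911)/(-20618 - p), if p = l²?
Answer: 6464995763/58098251673 ≈ 0.11128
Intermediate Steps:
l = -35 (l = -19 - 16 = -35)
x(A) = 13/77 - A/77 (x(A) = (A - 13)/(-88 + 11) = (-13 + A)/(-77) = (-13 + A)*(-1/77) = 13/77 - A/77)
p = 1225 (p = (-35)² = 1225)
x(59)/34543 + (-3342 + 911)/(-20618 - p) = (13/77 - 1/77*59)/34543 + (-3342 + 911)/(-20618 - 1*1225) = (13/77 - 59/77)*(1/34543) - 2431/(-20618 - 1225) = -46/77*1/34543 - 2431/(-21843) = -46/2659811 - 2431*(-1/21843) = -46/2659811 + 2431/21843 = 6464995763/58098251673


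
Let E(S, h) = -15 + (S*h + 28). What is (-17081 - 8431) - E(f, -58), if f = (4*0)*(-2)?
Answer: -25525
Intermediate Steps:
f = 0 (f = 0*(-2) = 0)
E(S, h) = 13 + S*h (E(S, h) = -15 + (28 + S*h) = 13 + S*h)
(-17081 - 8431) - E(f, -58) = (-17081 - 8431) - (13 + 0*(-58)) = -25512 - (13 + 0) = -25512 - 1*13 = -25512 - 13 = -25525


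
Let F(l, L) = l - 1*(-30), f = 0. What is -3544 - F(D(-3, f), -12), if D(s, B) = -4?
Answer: -3570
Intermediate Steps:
F(l, L) = 30 + l (F(l, L) = l + 30 = 30 + l)
-3544 - F(D(-3, f), -12) = -3544 - (30 - 4) = -3544 - 1*26 = -3544 - 26 = -3570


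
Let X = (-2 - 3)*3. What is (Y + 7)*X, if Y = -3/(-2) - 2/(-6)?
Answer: -265/2 ≈ -132.50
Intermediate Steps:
X = -15 (X = -5*3 = -15)
Y = 11/6 (Y = -3*(-½) - 2*(-⅙) = 3/2 + ⅓ = 11/6 ≈ 1.8333)
(Y + 7)*X = (11/6 + 7)*(-15) = (53/6)*(-15) = -265/2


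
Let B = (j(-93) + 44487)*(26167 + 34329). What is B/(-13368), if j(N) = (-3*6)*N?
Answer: -116356494/557 ≈ -2.0890e+5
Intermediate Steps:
j(N) = -18*N
B = 2792555856 (B = (-18*(-93) + 44487)*(26167 + 34329) = (1674 + 44487)*60496 = 46161*60496 = 2792555856)
B/(-13368) = 2792555856/(-13368) = 2792555856*(-1/13368) = -116356494/557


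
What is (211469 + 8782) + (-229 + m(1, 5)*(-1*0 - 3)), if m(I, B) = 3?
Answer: 220013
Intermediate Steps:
(211469 + 8782) + (-229 + m(1, 5)*(-1*0 - 3)) = (211469 + 8782) + (-229 + 3*(-1*0 - 3)) = 220251 + (-229 + 3*(0 - 3)) = 220251 + (-229 + 3*(-3)) = 220251 + (-229 - 9) = 220251 - 238 = 220013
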